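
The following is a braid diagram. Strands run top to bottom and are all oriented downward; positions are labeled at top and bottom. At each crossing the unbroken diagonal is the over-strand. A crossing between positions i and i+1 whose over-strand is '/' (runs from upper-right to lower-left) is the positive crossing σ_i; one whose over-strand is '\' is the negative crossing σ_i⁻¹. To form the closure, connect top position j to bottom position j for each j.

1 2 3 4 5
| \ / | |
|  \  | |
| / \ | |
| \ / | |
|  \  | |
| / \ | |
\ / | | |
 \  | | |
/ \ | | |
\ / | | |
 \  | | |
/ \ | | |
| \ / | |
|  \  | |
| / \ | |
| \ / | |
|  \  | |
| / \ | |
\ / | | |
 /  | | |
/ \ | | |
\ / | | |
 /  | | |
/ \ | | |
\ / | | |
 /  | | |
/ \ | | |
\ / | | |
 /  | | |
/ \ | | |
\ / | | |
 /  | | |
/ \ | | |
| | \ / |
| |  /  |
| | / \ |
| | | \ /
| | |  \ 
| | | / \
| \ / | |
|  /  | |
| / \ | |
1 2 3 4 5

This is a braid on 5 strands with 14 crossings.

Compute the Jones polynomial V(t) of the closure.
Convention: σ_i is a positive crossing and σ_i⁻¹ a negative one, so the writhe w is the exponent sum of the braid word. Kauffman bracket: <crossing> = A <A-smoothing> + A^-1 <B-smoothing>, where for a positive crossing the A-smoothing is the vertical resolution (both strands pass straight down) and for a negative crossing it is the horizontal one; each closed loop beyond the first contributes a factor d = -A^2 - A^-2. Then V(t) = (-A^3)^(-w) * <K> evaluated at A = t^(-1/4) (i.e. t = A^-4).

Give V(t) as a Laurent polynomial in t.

-t^4 + t^3 - t^2 + 2*t - 1 + 2*t^-1 - t^-2 + t^-3 - t^-4

Derivation:
Reading the diagram top to bottom ('/'-over between positions i,i+1 = s_i, '\'-over = s_i^-1): braid word = s2^-1 s2^-1 s1^-1 s1^-1 s2^-1 s2^-1 s1 s1 s1 s1 s1 s3 s4^-1 s2.
The presented braid s2^-1 s2^-1 s1^-1 s1^-1 s2^-1 s2^-1 s1 s1 s1 s1 s1 s3 s4^-1 s2 on 5 strands reduces by inverse Markov moves (closure unchanged at each step):
  Deconjugate: the word is γ·β·γ⁻¹ with γ = s2^-1 (prefix) and γ⁻¹ = s2 (suffix); strip both.
  Destabilize: the word has the form β·s4^-1 where s4^-1 occurs only as the final letter (β ∈ B_4); drop it and the last strand → 4 strands.
  Destabilize: the word has the form β·s3 where s3 occurs only as the final letter (β ∈ B_3); drop it and the last strand → 3 strands.
Reduced to β = s2^-1 s1^-1 s1^-1 s2^-1 s2^-1 s1 s1 s1 s1 s1 on 3 strands, 10 crossings.
Compute on β:
Braid: s2^-1 s1^-1 s1^-1 s2^-1 s2^-1 s1 s1 s1 s1 s1 on 3 strands, 10 crossings.
Writhe w = (#positive) - (#negative) = 5 - 5 = 0.
State-sum expansion of <K>. There are 2^10 = 1024 states.
Each crossing splits two ways (0=vertical, 1=horizontal). The state's weight is A^(#A-smoothings - #B-smoothings) * d^(loops - 1).
Tabulate the states by total A-exponent and number of loops L (A-exp: L × count):
  A^10: L=4 ×1
  A^8: L=3 ×10
  A^6: L=2 ×29, L=4 ×16
  A^4: L=1 ×26, L=3 ×74, L=5 ×20
  A^2: L=2 ×90, L=4 ×105, L=6 ×15
  A^0: L=1 ×15, L=3 ×141, L=5 ×90, L=7 ×6
  A^-2: L=2 ×35, L=4 ×130, L=6 ×44, L=8 ×1
  A^-4: L=3 ×40, L=5 ×69, L=7 ×11
  A^-6: L=4 ×25, L=6 ×19, L=8 ×1
  A^-8: L=5 ×8, L=7 ×2
  A^-10: L=6 ×1
Each group contributes A^e * Σ count * d^(L-1):
Powers of d = -A^2 - A^-2: d^2 = A^4 + 2 + A^-4; d^3 = -A^6 - 3*A^2 - 3*A^-2 - A^-6; d^4 = A^8 + 4*A^4 + 6 + 4*A^-4 + A^-8; d^5 = -A^10 - 5*A^6 - 10*A^2 - 10*A^-2 - 5*A^-6 - A^-10; d^6 = A^12 + 6*A^8 + 15*A^4 + 20 + 15*A^-4 + 6*A^-8 + A^-12; d^7 = -A^14 - 7*A^10 - 21*A^6 - 35*A^2 - 35*A^-2 - 21*A^-6 - 7*A^-10 - A^-14.
  A^10 * (d^3) = -A^16 - 3*A^12 - 3*A^8 - A^4
  A^8 * (10*d^2) = 10*A^12 + 20*A^8 + 10*A^4
  A^6 * (29*d + 16*d^3) = -16*A^12 - 77*A^8 - 77*A^4 - 16
  A^4 * (26 + 74*d^2 + 20*d^4) = 20*A^12 + 154*A^8 + 294*A^4 + 154 + 20*A^-4
  A^2 * (90*d + 105*d^3 + 15*d^5) = -15*A^12 - 180*A^8 - 555*A^4 - 555 - 180*A^-4 - 15*A^-8
  A^0 * (15 + 141*d^2 + 90*d^4 + 6*d^6) = 6*A^12 + 126*A^8 + 591*A^4 + 957 + 591*A^-4 + 126*A^-8 + 6*A^-12
  A^-2 * (35*d + 130*d^3 + 44*d^5 + d^7) = -A^12 - 51*A^8 - 371*A^4 - 900 - 900*A^-4 - 371*A^-8 - 51*A^-12 - A^-16
  A^-4 * (40*d^2 + 69*d^4 + 11*d^6) = 11*A^8 + 135*A^4 + 481 + 714*A^-4 + 481*A^-8 + 135*A^-12 + 11*A^-16
  A^-6 * (25*d^3 + 19*d^5 + d^7) = -A^8 - 26*A^4 - 141 - 300*A^-4 - 300*A^-8 - 141*A^-12 - 26*A^-16 - A^-20
  A^-8 * (8*d^4 + 2*d^6) = 2*A^4 + 20 + 62*A^-4 + 88*A^-8 + 62*A^-12 + 20*A^-16 + 2*A^-20
  A^-10 * (d^5) = -1 - 5*A^-4 - 10*A^-8 - 10*A^-12 - 5*A^-16 - A^-20
Summing the groups: <K> = -A^16 + A^12 - A^8 + 2*A^4 - 1 + 2*A^-4 - A^-8 + A^-12 - A^-16
Normalise by the writhe: (-A^3)^(-w) = (-A^3)^(0) = 1, so f(A) = 1 * <K> = -A^16 + A^12 - A^8 + 2*A^4 - 1 + 2*A^-4 - A^-8 + A^-12 - A^-16.
Substitute A = t^(-1/4), i.e. A^e → t^(-e/4): V(t) = -t^4 + t^3 - t^2 + 2*t - 1 + 2*t^-1 - t^-2 + t^-3 - t^-4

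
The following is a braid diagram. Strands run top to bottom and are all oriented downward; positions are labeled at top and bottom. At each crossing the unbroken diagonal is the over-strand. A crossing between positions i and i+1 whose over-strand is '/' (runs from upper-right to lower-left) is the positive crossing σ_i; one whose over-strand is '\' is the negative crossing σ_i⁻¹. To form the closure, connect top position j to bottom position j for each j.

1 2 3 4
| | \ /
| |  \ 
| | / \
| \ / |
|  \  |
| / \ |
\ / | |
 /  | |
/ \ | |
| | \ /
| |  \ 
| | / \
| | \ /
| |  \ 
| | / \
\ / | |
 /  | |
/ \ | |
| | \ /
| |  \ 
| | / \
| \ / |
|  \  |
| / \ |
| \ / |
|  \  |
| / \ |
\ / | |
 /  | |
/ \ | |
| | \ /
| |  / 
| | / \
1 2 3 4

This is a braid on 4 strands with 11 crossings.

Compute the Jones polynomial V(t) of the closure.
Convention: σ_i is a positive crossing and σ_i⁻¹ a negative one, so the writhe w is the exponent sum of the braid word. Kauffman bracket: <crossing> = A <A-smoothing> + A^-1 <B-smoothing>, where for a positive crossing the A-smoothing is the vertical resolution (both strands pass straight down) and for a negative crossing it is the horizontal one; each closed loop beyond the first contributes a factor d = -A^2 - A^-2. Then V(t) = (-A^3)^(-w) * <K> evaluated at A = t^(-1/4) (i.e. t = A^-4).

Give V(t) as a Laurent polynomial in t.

Reading the diagram top to bottom ('/'-over between positions i,i+1 = s_i, '\'-over = s_i^-1): braid word = s3^-1 s2^-1 s1 s3^-1 s3^-1 s1 s3^-1 s2^-1 s2^-1 s1 s3.
The presented braid s3^-1 s2^-1 s1 s3^-1 s3^-1 s1 s3^-1 s2^-1 s2^-1 s1 s3 on 4 strands reduces by inverse Markov moves (closure unchanged at each step):
  Deconjugate: the word is γ·β·γ⁻¹ with γ = s3^-1 (prefix) and γ⁻¹ = s3 (suffix); strip both.
Reduced to β = s2^-1 s1 s3^-1 s3^-1 s1 s3^-1 s2^-1 s2^-1 s1 on 4 strands, 9 crossings.
Compute on β:
Braid: s2^-1 s1 s3^-1 s3^-1 s1 s3^-1 s2^-1 s2^-1 s1 on 4 strands, 9 crossings.
Writhe w = (#positive) - (#negative) = 3 - 6 = -3.
Enumerate smoothing states for the bracket polynomial. There are 2^9 = 512 states.
Each crossing splits two ways (0=vertical, 1=horizontal). The state's weight is A^(#A-smoothings - #B-smoothings) * d^(loops - 1).
Tabulate the states by total A-exponent and number of loops L (A-exp: L × count):
  A^9: L=6 ×1
  A^7: L=5 ×9
  A^5: L=4 ×35, L=6 ×1
  A^3: L=3 ×73, L=5 ×11
  A^1: L=2 ×81, L=4 ×44, L=6 ×1
  A^-1: L=1 ×39, L=3 ×77, L=5 ×10
  A^-3: L=2 ×55, L=4 ×28, L=6 ×1
  A^-5: L=3 ×32, L=5 ×4
  A^-7: L=4 ×9
  A^-9: L=5 ×1
Each group contributes A^e * Σ count * d^(L-1):
Powers of d = -A^2 - A^-2: d^2 = A^4 + 2 + A^-4; d^3 = -A^6 - 3*A^2 - 3*A^-2 - A^-6; d^4 = A^8 + 4*A^4 + 6 + 4*A^-4 + A^-8; d^5 = -A^10 - 5*A^6 - 10*A^2 - 10*A^-2 - 5*A^-6 - A^-10.
  A^9 * (d^5) = -A^19 - 5*A^15 - 10*A^11 - 10*A^7 - 5*A^3 - A^-1
  A^7 * (9*d^4) = 9*A^15 + 36*A^11 + 54*A^7 + 36*A^3 + 9*A^-1
  A^5 * (35*d^3 + d^5) = -A^15 - 40*A^11 - 115*A^7 - 115*A^3 - 40*A^-1 - A^-5
  A^3 * (73*d^2 + 11*d^4) = 11*A^11 + 117*A^7 + 212*A^3 + 117*A^-1 + 11*A^-5
  A^1 * (81*d + 44*d^3 + d^5) = -A^11 - 49*A^7 - 223*A^3 - 223*A^-1 - 49*A^-5 - A^-9
  A^-1 * (39 + 77*d^2 + 10*d^4) = 10*A^7 + 117*A^3 + 253*A^-1 + 117*A^-5 + 10*A^-9
  A^-3 * (55*d + 28*d^3 + d^5) = -A^7 - 33*A^3 - 149*A^-1 - 149*A^-5 - 33*A^-9 - A^-13
  A^-5 * (32*d^2 + 4*d^4) = 4*A^3 + 48*A^-1 + 88*A^-5 + 48*A^-9 + 4*A^-13
  A^-7 * (9*d^3) = -9*A^-1 - 27*A^-5 - 27*A^-9 - 9*A^-13
  A^-9 * (d^4) = A^-1 + 4*A^-5 + 6*A^-9 + 4*A^-13 + A^-17
Summing the groups: <K> = -A^19 + 3*A^15 - 4*A^11 + 6*A^7 - 7*A^3 + 6*A^-1 - 6*A^-5 + 3*A^-9 - 2*A^-13 + A^-17
Normalise by the writhe: (-A^3)^(-w) = (-A^3)^(3) = -A^9, so f(A) = -A^9 * <K> = A^28 - 3*A^24 + 4*A^20 - 6*A^16 + 7*A^12 - 6*A^8 + 6*A^4 - 3 + 2*A^-4 - A^-8.
Substitute A = t^(-1/4), i.e. A^e → t^(-e/4): V(t) = -t^2 + 2*t - 3 + 6*t^-1 - 6*t^-2 + 7*t^-3 - 6*t^-4 + 4*t^-5 - 3*t^-6 + t^-7

Answer: -t^2 + 2*t - 3 + 6*t^-1 - 6*t^-2 + 7*t^-3 - 6*t^-4 + 4*t^-5 - 3*t^-6 + t^-7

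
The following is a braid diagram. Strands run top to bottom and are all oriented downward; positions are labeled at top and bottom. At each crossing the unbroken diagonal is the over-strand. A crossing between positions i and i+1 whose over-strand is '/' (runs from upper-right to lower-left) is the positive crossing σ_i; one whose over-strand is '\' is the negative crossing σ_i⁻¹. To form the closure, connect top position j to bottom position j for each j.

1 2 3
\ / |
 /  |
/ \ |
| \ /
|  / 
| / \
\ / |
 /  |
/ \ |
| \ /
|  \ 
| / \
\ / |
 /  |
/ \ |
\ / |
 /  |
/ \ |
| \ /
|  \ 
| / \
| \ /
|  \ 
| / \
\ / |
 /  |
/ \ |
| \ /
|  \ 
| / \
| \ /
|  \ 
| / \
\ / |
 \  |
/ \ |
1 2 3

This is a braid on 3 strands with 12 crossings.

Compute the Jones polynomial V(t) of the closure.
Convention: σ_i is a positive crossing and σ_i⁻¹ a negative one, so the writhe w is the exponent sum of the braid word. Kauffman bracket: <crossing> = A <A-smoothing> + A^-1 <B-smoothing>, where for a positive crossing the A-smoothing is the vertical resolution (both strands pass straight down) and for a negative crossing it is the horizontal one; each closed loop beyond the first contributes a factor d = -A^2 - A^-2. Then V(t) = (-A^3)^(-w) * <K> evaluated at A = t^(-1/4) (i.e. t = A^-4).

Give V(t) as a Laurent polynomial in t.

Reading the diagram top to bottom ('/'-over between positions i,i+1 = s_i, '\'-over = s_i^-1): braid word = s1 s2 s1 s2^-1 s1 s1 s2^-1 s2^-1 s1 s2^-1 s2^-1 s1^-1.
The presented braid s1 s2 s1 s2^-1 s1 s1 s2^-1 s2^-1 s1 s2^-1 s2^-1 s1^-1 on 3 strands reduces by inverse Markov moves (closure unchanged at each step):
  Deconjugate: the word is γ·β·γ⁻¹ with γ = s1 s2 (prefix) and γ⁻¹ = s2^-1 s1^-1 (suffix); strip both.
Reduced to β = s1 s2^-1 s1 s1 s2^-1 s2^-1 s1 s2^-1 on 3 strands, 8 crossings.
Compute on β:
Braid: s1 s2^-1 s1 s1 s2^-1 s2^-1 s1 s2^-1 on 3 strands, 8 crossings.
Writhe w = (#positive) - (#negative) = 4 - 4 = 0.
Computing the Kauffman bracket via state sum. There are 2^8 = 256 states.
For each crossing: s=0 is the vertical smoothing, s=1 horizontal. Crossing k contributes A^(sign_k * (1 - 2*s_k)); loop factor d = -A^2 - A^-2.
Tabulate the states by total A-exponent and number of loops L (A-exp: L × count):
  A^8: L=5 ×1
  A^6: L=4 ×8
  A^4: L=3 ×27, L=5 ×1
  A^2: L=2 ×47, L=4 ×9
  A^0: L=1 ×37, L=3 ×32, L=5 ×1
  A^-2: L=2 ×47, L=4 ×9
  A^-4: L=3 ×27, L=5 ×1
  A^-6: L=4 ×8
  A^-8: L=5 ×1
Each group contributes A^e * Σ count * d^(L-1):
Powers of d = -A^2 - A^-2: d^2 = A^4 + 2 + A^-4; d^3 = -A^6 - 3*A^2 - 3*A^-2 - A^-6; d^4 = A^8 + 4*A^4 + 6 + 4*A^-4 + A^-8.
  A^8 * (d^4) = A^16 + 4*A^12 + 6*A^8 + 4*A^4 + 1
  A^6 * (8*d^3) = -8*A^12 - 24*A^8 - 24*A^4 - 8
  A^4 * (27*d^2 + d^4) = A^12 + 31*A^8 + 60*A^4 + 31 + A^-4
  A^2 * (47*d + 9*d^3) = -9*A^8 - 74*A^4 - 74 - 9*A^-4
  A^0 * (37 + 32*d^2 + d^4) = A^8 + 36*A^4 + 107 + 36*A^-4 + A^-8
  A^-2 * (47*d + 9*d^3) = -9*A^4 - 74 - 74*A^-4 - 9*A^-8
  A^-4 * (27*d^2 + d^4) = A^4 + 31 + 60*A^-4 + 31*A^-8 + A^-12
  A^-6 * (8*d^3) = -8 - 24*A^-4 - 24*A^-8 - 8*A^-12
  A^-8 * (d^4) = 1 + 4*A^-4 + 6*A^-8 + 4*A^-12 + A^-16
Summing the groups: <K> = A^16 - 3*A^12 + 5*A^8 - 6*A^4 + 7 - 6*A^-4 + 5*A^-8 - 3*A^-12 + A^-16
Normalise by the writhe: (-A^3)^(-w) = (-A^3)^(0) = 1, so f(A) = 1 * <K> = A^16 - 3*A^12 + 5*A^8 - 6*A^4 + 7 - 6*A^-4 + 5*A^-8 - 3*A^-12 + A^-16.
Substitute A = t^(-1/4), i.e. A^e → t^(-e/4): V(t) = t^4 - 3*t^3 + 5*t^2 - 6*t + 7 - 6*t^-1 + 5*t^-2 - 3*t^-3 + t^-4

Answer: t^4 - 3*t^3 + 5*t^2 - 6*t + 7 - 6*t^-1 + 5*t^-2 - 3*t^-3 + t^-4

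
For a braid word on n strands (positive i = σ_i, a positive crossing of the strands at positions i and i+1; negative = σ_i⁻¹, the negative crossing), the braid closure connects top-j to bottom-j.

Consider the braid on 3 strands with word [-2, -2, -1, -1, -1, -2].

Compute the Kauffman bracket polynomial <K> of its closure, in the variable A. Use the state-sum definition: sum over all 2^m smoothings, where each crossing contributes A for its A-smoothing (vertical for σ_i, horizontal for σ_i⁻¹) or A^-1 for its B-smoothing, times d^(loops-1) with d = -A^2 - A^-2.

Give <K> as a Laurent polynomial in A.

A^14 - 2*A^10 + A^6 - 2*A^2 + 2*A^-2 + A^-10

Derivation:
Braid: s2^-1 s2^-1 s1^-1 s1^-1 s1^-1 s2^-1 on 3 strands, 6 crossings.
Writhe w = (#positive) - (#negative) = 0 - 6 = -6.
Computing the Kauffman bracket via state sum. There are 2^6 = 64 states.
Smooth each crossing (0=||, 1=⌣⌢); contribution A^(Σ sign_k(1-2s_k)) * d^(L-1).
Tabulate the states by total A-exponent and number of loops L (A-exp: L × count):
  A^6: L=5 ×1
  A^4: L=4 ×6
  A^2: L=3 ×15
  A^0: L=2 ×18, L=4 ×2
  A^-2: L=1 ×9, L=3 ×6
  A^-4: L=2 ×6
  A^-6: L=3 ×1
Each group contributes A^e * Σ count * d^(L-1):
Powers of d = -A^2 - A^-2: d^2 = A^4 + 2 + A^-4; d^3 = -A^6 - 3*A^2 - 3*A^-2 - A^-6; d^4 = A^8 + 4*A^4 + 6 + 4*A^-4 + A^-8.
  A^6 * (d^4) = A^14 + 4*A^10 + 6*A^6 + 4*A^2 + A^-2
  A^4 * (6*d^3) = -6*A^10 - 18*A^6 - 18*A^2 - 6*A^-2
  A^2 * (15*d^2) = 15*A^6 + 30*A^2 + 15*A^-2
  A^0 * (18*d + 2*d^3) = -2*A^6 - 24*A^2 - 24*A^-2 - 2*A^-6
  A^-2 * (9 + 6*d^2) = 6*A^2 + 21*A^-2 + 6*A^-6
  A^-4 * (6*d) = -6*A^-2 - 6*A^-6
  A^-6 * (d^2) = A^-2 + 2*A^-6 + A^-10
Summing the groups: <K> = A^14 - 2*A^10 + A^6 - 2*A^2 + 2*A^-2 + A^-10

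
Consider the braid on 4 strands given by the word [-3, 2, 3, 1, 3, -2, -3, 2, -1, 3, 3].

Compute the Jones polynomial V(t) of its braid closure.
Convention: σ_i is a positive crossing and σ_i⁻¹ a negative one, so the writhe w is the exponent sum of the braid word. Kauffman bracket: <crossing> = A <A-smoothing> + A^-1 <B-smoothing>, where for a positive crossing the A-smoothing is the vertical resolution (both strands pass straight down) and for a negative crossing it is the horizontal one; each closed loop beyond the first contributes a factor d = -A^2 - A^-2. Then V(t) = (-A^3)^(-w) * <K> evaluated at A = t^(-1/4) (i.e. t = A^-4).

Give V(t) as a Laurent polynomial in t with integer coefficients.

-t^4 + t^3 + t

Derivation:
The presented braid s3^-1 s2 s3 s1 s3 s2^-1 s3^-1 s2 s1^-1 s3 s3 on 4 strands reduces by inverse Markov moves (closure unchanged at each step):
  Deconjugate: the word is γ·β·γ⁻¹ with γ = s3^-1 (prefix) and γ⁻¹ = s3 (suffix); strip both.
Reduced to β = s2 s3 s1 s3 s2^-1 s3^-1 s2 s1^-1 s3 on 4 strands, 9 crossings.
Compute on β:
Braid: s2 s3 s1 s3 s2^-1 s3^-1 s2 s1^-1 s3 on 4 strands, 9 crossings.
Writhe w = (#positive) - (#negative) = 6 - 3 = 3.
Enumerate smoothing states for the bracket polynomial. There are 2^9 = 512 states.
For each crossing: s=0 is the vertical smoothing, s=1 horizontal. Crossing k contributes A^(sign_k * (1 - 2*s_k)); loop factor d = -A^2 - A^-2.
Tabulate the states by total A-exponent and number of loops L (A-exp: L × count):
  A^9: L=1 ×1
  A^7: L=2 ×9
  A^5: L=1 ×12, L=3 ×24
  A^3: L=2 ×60, L=4 ×24
  A^1: L=1 ×28, L=3 ×88, L=5 ×10
  A^-1: L=2 ×75, L=4 ×49, L=6 ×2
  A^-3: L=1 ×16, L=3 ×57, L=5 ×11
  A^-5: L=2 ×21, L=4 ×15
  A^-7: L=1 ×2, L=3 ×7
  A^-9: L=2 ×1
Each group contributes A^e * Σ count * d^(L-1):
Powers of d = -A^2 - A^-2: d^2 = A^4 + 2 + A^-4; d^3 = -A^6 - 3*A^2 - 3*A^-2 - A^-6; d^4 = A^8 + 4*A^4 + 6 + 4*A^-4 + A^-8; d^5 = -A^10 - 5*A^6 - 10*A^2 - 10*A^-2 - 5*A^-6 - A^-10.
  A^9 * (1) = A^9
  A^7 * (9*d) = -9*A^9 - 9*A^5
  A^5 * (12 + 24*d^2) = 24*A^9 + 60*A^5 + 24*A
  A^3 * (60*d + 24*d^3) = -24*A^9 - 132*A^5 - 132*A - 24*A^-3
  A^1 * (28 + 88*d^2 + 10*d^4) = 10*A^9 + 128*A^5 + 264*A + 128*A^-3 + 10*A^-7
  A^-1 * (75*d + 49*d^3 + 2*d^5) = -2*A^9 - 59*A^5 - 242*A - 242*A^-3 - 59*A^-7 - 2*A^-11
  A^-3 * (16 + 57*d^2 + 11*d^4) = 11*A^5 + 101*A + 196*A^-3 + 101*A^-7 + 11*A^-11
  A^-5 * (21*d + 15*d^3) = -15*A - 66*A^-3 - 66*A^-7 - 15*A^-11
  A^-7 * (2 + 7*d^2) = 7*A^-3 + 16*A^-7 + 7*A^-11
  A^-9 * (d) = -A^-7 - A^-11
Summing the groups: <K> = -A^5 - A^-3 + A^-7
Normalise by the writhe: (-A^3)^(-w) = (-A^3)^(-3) = -A^-9, so f(A) = -A^-9 * <K> = A^-4 + A^-12 - A^-16.
Substitute A = t^(-1/4), i.e. A^e → t^(-e/4): V(t) = -t^4 + t^3 + t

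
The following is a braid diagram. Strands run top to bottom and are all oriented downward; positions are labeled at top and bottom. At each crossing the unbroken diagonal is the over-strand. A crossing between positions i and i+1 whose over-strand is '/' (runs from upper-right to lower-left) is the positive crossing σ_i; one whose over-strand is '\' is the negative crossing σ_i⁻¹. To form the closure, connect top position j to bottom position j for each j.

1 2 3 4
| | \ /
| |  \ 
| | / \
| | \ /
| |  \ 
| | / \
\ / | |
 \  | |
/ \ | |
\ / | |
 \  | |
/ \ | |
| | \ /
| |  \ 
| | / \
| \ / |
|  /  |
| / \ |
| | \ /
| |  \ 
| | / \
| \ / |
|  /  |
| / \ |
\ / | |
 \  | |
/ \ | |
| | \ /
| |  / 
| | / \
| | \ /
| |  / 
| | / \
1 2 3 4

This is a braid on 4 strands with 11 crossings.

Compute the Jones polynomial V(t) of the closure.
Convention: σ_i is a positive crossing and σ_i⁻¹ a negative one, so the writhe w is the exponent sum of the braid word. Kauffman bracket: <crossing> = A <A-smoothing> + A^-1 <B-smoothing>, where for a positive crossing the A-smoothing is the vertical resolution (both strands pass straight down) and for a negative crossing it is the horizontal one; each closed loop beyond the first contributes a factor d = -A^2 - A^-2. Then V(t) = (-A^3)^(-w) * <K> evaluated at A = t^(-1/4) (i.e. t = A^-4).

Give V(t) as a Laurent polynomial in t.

Reading the diagram top to bottom ('/'-over between positions i,i+1 = s_i, '\'-over = s_i^-1): braid word = s3^-1 s3^-1 s1^-1 s1^-1 s3^-1 s2 s3^-1 s2 s1^-1 s3 s3.
The presented braid s3^-1 s3^-1 s1^-1 s1^-1 s3^-1 s2 s3^-1 s2 s1^-1 s3 s3 on 4 strands reduces by inverse Markov moves (closure unchanged at each step):
  Deconjugate: the word is γ·β·γ⁻¹ with γ = s3^-1 s3^-1 (prefix) and γ⁻¹ = s3 s3 (suffix); strip both.
Reduced to β = s1^-1 s1^-1 s3^-1 s2 s3^-1 s2 s1^-1 on 4 strands, 7 crossings.
Compute on β:
Braid: s1^-1 s1^-1 s3^-1 s2 s3^-1 s2 s1^-1 on 4 strands, 7 crossings.
Writhe w = (#positive) - (#negative) = 2 - 5 = -3.
State-sum expansion of <K>. There are 2^7 = 128 states.
Each crossing splits two ways (0=vertical, 1=horizontal). The state's weight is A^(#A-smoothings - #B-smoothings) * d^(loops - 1).
Tabulate the states by total A-exponent and number of loops L (A-exp: L × count):
  A^7: L=5 ×1
  A^5: L=4 ×7
  A^3: L=3 ×20, L=5 ×1
  A^1: L=2 ×27, L=4 ×8
  A^-1: L=1 ×15, L=3 ×19, L=5 ×1
  A^-3: L=2 ×17, L=4 ×4
  A^-5: L=3 ×7
  A^-7: L=4 ×1
Each group contributes A^e * Σ count * d^(L-1):
Powers of d = -A^2 - A^-2: d^2 = A^4 + 2 + A^-4; d^3 = -A^6 - 3*A^2 - 3*A^-2 - A^-6; d^4 = A^8 + 4*A^4 + 6 + 4*A^-4 + A^-8.
  A^7 * (d^4) = A^15 + 4*A^11 + 6*A^7 + 4*A^3 + A^-1
  A^5 * (7*d^3) = -7*A^11 - 21*A^7 - 21*A^3 - 7*A^-1
  A^3 * (20*d^2 + d^4) = A^11 + 24*A^7 + 46*A^3 + 24*A^-1 + A^-5
  A^1 * (27*d + 8*d^3) = -8*A^7 - 51*A^3 - 51*A^-1 - 8*A^-5
  A^-1 * (15 + 19*d^2 + d^4) = A^7 + 23*A^3 + 59*A^-1 + 23*A^-5 + A^-9
  A^-3 * (17*d + 4*d^3) = -4*A^3 - 29*A^-1 - 29*A^-5 - 4*A^-9
  A^-5 * (7*d^2) = 7*A^-1 + 14*A^-5 + 7*A^-9
  A^-7 * (d^3) = -A^-1 - 3*A^-5 - 3*A^-9 - A^-13
Summing the groups: <K> = A^15 - 2*A^11 + 2*A^7 - 3*A^3 + 3*A^-1 - 2*A^-5 + A^-9 - A^-13
Normalise by the writhe: (-A^3)^(-w) = (-A^3)^(3) = -A^9, so f(A) = -A^9 * <K> = -A^24 + 2*A^20 - 2*A^16 + 3*A^12 - 3*A^8 + 2*A^4 - 1 + A^-4.
Substitute A = t^(-1/4), i.e. A^e → t^(-e/4): V(t) = t - 1 + 2*t^-1 - 3*t^-2 + 3*t^-3 - 2*t^-4 + 2*t^-5 - t^-6

Answer: t - 1 + 2*t^-1 - 3*t^-2 + 3*t^-3 - 2*t^-4 + 2*t^-5 - t^-6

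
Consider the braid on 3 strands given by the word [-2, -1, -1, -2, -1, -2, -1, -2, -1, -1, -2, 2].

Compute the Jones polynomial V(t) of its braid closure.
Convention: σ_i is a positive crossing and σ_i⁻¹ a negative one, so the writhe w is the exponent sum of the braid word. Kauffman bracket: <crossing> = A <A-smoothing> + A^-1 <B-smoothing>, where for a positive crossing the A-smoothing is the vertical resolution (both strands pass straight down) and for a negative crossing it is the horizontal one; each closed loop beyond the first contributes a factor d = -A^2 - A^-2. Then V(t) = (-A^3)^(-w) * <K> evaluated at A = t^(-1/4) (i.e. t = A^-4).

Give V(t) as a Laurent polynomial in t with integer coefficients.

t^-4 + t^-6 - t^-10

Derivation:
The presented braid s2^-1 s1^-1 s1^-1 s2^-1 s1^-1 s2^-1 s1^-1 s2^-1 s1^-1 s1^-1 s2^-1 s2 on 3 strands reduces by inverse Markov moves (closure unchanged at each step):
  Deconjugate: the word is γ·β·γ⁻¹ with γ = s2^-1 (prefix) and γ⁻¹ = s2 (suffix); strip both.
Reduced to β = s1^-1 s1^-1 s2^-1 s1^-1 s2^-1 s1^-1 s2^-1 s1^-1 s1^-1 s2^-1 on 3 strands, 10 crossings.
Compute on β:
Braid: s1^-1 s1^-1 s2^-1 s1^-1 s2^-1 s1^-1 s2^-1 s1^-1 s1^-1 s2^-1 on 3 strands, 10 crossings.
Writhe w = (#positive) - (#negative) = 0 - 10 = -10.
State-sum expansion of <K>. There are 2^10 = 1024 states.
For each crossing: s=0 is the vertical smoothing, s=1 horizontal. Crossing k contributes A^(sign_k * (1 - 2*s_k)); loop factor d = -A^2 - A^-2.
Tabulate the states by total A-exponent and number of loops L (A-exp: L × count):
  A^10: L=3 ×1
  A^8: L=2 ×4, L=4 ×6
  A^6: L=1 ×4, L=3 ×30, L=5 ×11
  A^4: L=2 ×48, L=4 ×65, L=6 ×7
  A^2: L=1 ×24, L=3 ×140, L=5 ×45, L=7 ×1
  A^0: L=2 ×129, L=4 ×117, L=6 ×6
  A^-2: L=1 ×43, L=3 ×151, L=5 ×16
  A^-4: L=2 ×96, L=4 ×24
  A^-6: L=1 ×24, L=3 ×21
  A^-8: L=2 ×10
  A^-10: L=3 ×1
Each group contributes A^e * Σ count * d^(L-1):
Powers of d = -A^2 - A^-2: d^2 = A^4 + 2 + A^-4; d^3 = -A^6 - 3*A^2 - 3*A^-2 - A^-6; d^4 = A^8 + 4*A^4 + 6 + 4*A^-4 + A^-8; d^5 = -A^10 - 5*A^6 - 10*A^2 - 10*A^-2 - 5*A^-6 - A^-10; d^6 = A^12 + 6*A^8 + 15*A^4 + 20 + 15*A^-4 + 6*A^-8 + A^-12.
  A^10 * (d^2) = A^14 + 2*A^10 + A^6
  A^8 * (4*d + 6*d^3) = -6*A^14 - 22*A^10 - 22*A^6 - 6*A^2
  A^6 * (4 + 30*d^2 + 11*d^4) = 11*A^14 + 74*A^10 + 130*A^6 + 74*A^2 + 11*A^-2
  A^4 * (48*d + 65*d^3 + 7*d^5) = -7*A^14 - 100*A^10 - 313*A^6 - 313*A^2 - 100*A^-2 - 7*A^-6
  A^2 * (24 + 140*d^2 + 45*d^4 + d^6) = A^14 + 51*A^10 + 335*A^6 + 594*A^2 + 335*A^-2 + 51*A^-6 + A^-10
  A^0 * (129*d + 117*d^3 + 6*d^5) = -6*A^10 - 147*A^6 - 540*A^2 - 540*A^-2 - 147*A^-6 - 6*A^-10
  A^-2 * (43 + 151*d^2 + 16*d^4) = 16*A^6 + 215*A^2 + 441*A^-2 + 215*A^-6 + 16*A^-10
  A^-4 * (96*d + 24*d^3) = -24*A^2 - 168*A^-2 - 168*A^-6 - 24*A^-10
  A^-6 * (24 + 21*d^2) = 21*A^-2 + 66*A^-6 + 21*A^-10
  A^-8 * (10*d) = -10*A^-6 - 10*A^-10
  A^-10 * (d^2) = A^-6 + 2*A^-10 + A^-14
Summing the groups: <K> = -A^10 + A^-6 + A^-14
Normalise by the writhe: (-A^3)^(-w) = (-A^3)^(10) = A^30, so f(A) = A^30 * <K> = -A^40 + A^24 + A^16.
Substitute A = t^(-1/4), i.e. A^e → t^(-e/4): V(t) = t^-4 + t^-6 - t^-10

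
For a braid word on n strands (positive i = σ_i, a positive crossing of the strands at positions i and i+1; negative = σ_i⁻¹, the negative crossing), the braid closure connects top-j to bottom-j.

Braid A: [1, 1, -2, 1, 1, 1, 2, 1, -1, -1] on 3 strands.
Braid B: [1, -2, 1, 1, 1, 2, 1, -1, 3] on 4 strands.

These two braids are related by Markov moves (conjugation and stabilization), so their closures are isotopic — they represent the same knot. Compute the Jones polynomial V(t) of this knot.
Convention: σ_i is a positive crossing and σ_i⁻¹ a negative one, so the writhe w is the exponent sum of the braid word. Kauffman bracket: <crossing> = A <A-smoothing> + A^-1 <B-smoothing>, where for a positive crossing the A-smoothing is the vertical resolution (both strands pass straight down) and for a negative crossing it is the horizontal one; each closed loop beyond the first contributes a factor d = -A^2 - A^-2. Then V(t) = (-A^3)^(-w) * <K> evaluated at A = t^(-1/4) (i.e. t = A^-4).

Markov-equivalent braids have isotopic closures, hence identical knot invariants. Strip the Markov moves from each word to reach a common short braid β, then compute V(t) once on β.
Braid A: s1 s1 s2^-1 s1 s1 s1 s2 s1 s1^-1 s1^-1 on 3 strands reduces by inverse Markov moves (closure unchanged at each step):
  Deconjugate: the word is γ·β·γ⁻¹ with γ = s1 s1 (prefix) and γ⁻¹ = s1^-1 s1^-1 (suffix); strip both.
Reduced to β = s2^-1 s1 s1 s1 s2 s1 on 3 strands, 6 crossings.
Braid B: s1 s2^-1 s1 s1 s1 s2 s1 s1^-1 s3 on 4 strands reduces by inverse Markov moves (closure unchanged at each step):
  Destabilize: the word has the form β·s3 where s3 occurs only as the final letter (β ∈ B_3); drop it and the last strand → 3 strands.
  Deconjugate: the word is γ·β·γ⁻¹ with γ = s1 (prefix) and γ⁻¹ = s1^-1 (suffix); strip both.
Reduced to β = s2^-1 s1 s1 s1 s2 s1 on 3 strands, 6 crossings.
Both give the same β = s2^-1 s1 s1 s1 s2 s1 on 3 strands, so one state sum suffices:
Braid: s2^-1 s1 s1 s1 s2 s1 on 3 strands, 6 crossings.
Writhe w = (#positive) - (#negative) = 5 - 1 = 4.
Computing the Kauffman bracket via state sum. There are 2^6 = 64 states.
Each crossing splits two ways (0=vertical, 1=horizontal). The state's weight is A^(#A-smoothings - #B-smoothings) * d^(loops - 1).
Tabulate the states by total A-exponent and number of loops L (A-exp: L × count):
  A^6: L=2 ×1
  A^4: L=1 ×4, L=3 ×2
  A^2: L=2 ×15
  A^0: L=1 ×7, L=3 ×13
  A^-2: L=2 ×9, L=4 ×6
  A^-4: L=3 ×5, L=5 ×1
  A^-6: L=4 ×1
Each group contributes A^e * Σ count * d^(L-1):
Powers of d = -A^2 - A^-2: d^2 = A^4 + 2 + A^-4; d^3 = -A^6 - 3*A^2 - 3*A^-2 - A^-6; d^4 = A^8 + 4*A^4 + 6 + 4*A^-4 + A^-8.
  A^6 * (d) = -A^8 - A^4
  A^4 * (4 + 2*d^2) = 2*A^8 + 8*A^4 + 2
  A^2 * (15*d) = -15*A^4 - 15
  A^0 * (7 + 13*d^2) = 13*A^4 + 33 + 13*A^-4
  A^-2 * (9*d + 6*d^3) = -6*A^4 - 27 - 27*A^-4 - 6*A^-8
  A^-4 * (5*d^2 + d^4) = A^4 + 9 + 16*A^-4 + 9*A^-8 + A^-12
  A^-6 * (d^3) = -1 - 3*A^-4 - 3*A^-8 - A^-12
Summing the groups: <K> = A^8 + 1 - A^-4
Normalise by the writhe: (-A^3)^(-w) = (-A^3)^(-4) = A^-12, so f(A) = A^-12 * <K> = A^-4 + A^-12 - A^-16.
Substitute A = t^(-1/4), i.e. A^e → t^(-e/4): V(t) = -t^4 + t^3 + t

Answer: -t^4 + t^3 + t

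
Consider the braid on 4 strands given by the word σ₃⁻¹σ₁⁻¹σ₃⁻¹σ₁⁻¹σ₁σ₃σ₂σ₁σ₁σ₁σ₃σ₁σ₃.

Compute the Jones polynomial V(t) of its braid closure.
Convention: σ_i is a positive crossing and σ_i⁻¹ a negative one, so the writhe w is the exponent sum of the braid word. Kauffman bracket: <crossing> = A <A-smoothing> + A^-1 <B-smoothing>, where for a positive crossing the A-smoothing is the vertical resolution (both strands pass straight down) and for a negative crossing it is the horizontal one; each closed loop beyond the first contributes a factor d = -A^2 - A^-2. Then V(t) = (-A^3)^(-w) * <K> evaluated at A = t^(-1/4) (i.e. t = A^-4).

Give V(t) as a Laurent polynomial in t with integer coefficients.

The presented braid s3^-1 s1^-1 s3^-1 s1^-1 s1 s3 s2 s1 s1 s1 s3 s1 s3 on 4 strands reduces by inverse Markov moves (closure unchanged at each step):
  Deconjugate: the word is γ·β·γ⁻¹ with γ = s3^-1 s1^-1 (prefix) and γ⁻¹ = s1 s3 (suffix); strip both.
  Deconjugate: the word is γ·β·γ⁻¹ with γ = s3^-1 s1^-1 (prefix) and γ⁻¹ = s1 s3 (suffix); strip both.
Reduced to β = s1 s3 s2 s1 s1 on 4 strands, 5 crossings.
Compute on β:
Braid: s1 s3 s2 s1 s1 on 4 strands, 5 crossings.
Writhe w = (#positive) - (#negative) = 5 - 0 = 5.
Computing the Kauffman bracket via state sum. There are 2^5 = 32 states.
Smooth each crossing (0=||, 1=⌣⌢); contribution A^(Σ sign_k(1-2s_k)) * d^(L-1).
  state 00000: A-exp=+5, loops=4, term = A^5 * d^3
  state 00001: A-exp=+3, loops=3, term = A^3 * d^2
  state 00010: A-exp=+3, loops=3, term = A^3 * d^2
  state 00011: A-exp=+1, loops=4, term = A^1 * d^3
  state 00100: A-exp=+3, loops=3, term = A^3 * d^2
  state 00101: A-exp=+1, loops=2, term = A^1 * d^1
  state 00110: A-exp=+1, loops=2, term = A^1 * d^1
  state 00111: A-exp=-1, loops=3, term = A^-1 * d^2
  state 01000: A-exp=+3, loops=3, term = A^3 * d^2
  state 01001: A-exp=+1, loops=2, term = A^1 * d^1
  state 01010: A-exp=+1, loops=2, term = A^1 * d^1
  state 01011: A-exp=-1, loops=3, term = A^-1 * d^2
  state 01100: A-exp=+1, loops=2, term = A^1 * d^1
  state 01101: A-exp=-1, loops=1, term = A^-1 * d^0
  state 01110: A-exp=-1, loops=1, term = A^-1 * d^0
  state 01111: A-exp=-3, loops=2, term = A^-3 * d^1
  state 10000: A-exp=+3, loops=3, term = A^3 * d^2
  state 10001: A-exp=+1, loops=4, term = A^1 * d^3
  state 10010: A-exp=+1, loops=4, term = A^1 * d^3
  state 10011: A-exp=-1, loops=5, term = A^-1 * d^4
  state 10100: A-exp=+1, loops=2, term = A^1 * d^1
  state 10101: A-exp=-1, loops=3, term = A^-1 * d^2
  state 10110: A-exp=-1, loops=3, term = A^-1 * d^2
  state 10111: A-exp=-3, loops=4, term = A^-3 * d^3
  state 11000: A-exp=+1, loops=2, term = A^1 * d^1
  state 11001: A-exp=-1, loops=3, term = A^-1 * d^2
  state 11010: A-exp=-1, loops=3, term = A^-1 * d^2
  state 11011: A-exp=-3, loops=4, term = A^-3 * d^3
  state 11100: A-exp=-1, loops=1, term = A^-1 * d^0
  state 11101: A-exp=-3, loops=2, term = A^-3 * d^1
  state 11110: A-exp=-3, loops=2, term = A^-3 * d^1
  state 11111: A-exp=-5, loops=3, term = A^-5 * d^2
Collect the terms by A-exponent (count of states per loop number):
Powers of d = -A^2 - A^-2: d^2 = A^4 + 2 + A^-4; d^3 = -A^6 - 3*A^2 - 3*A^-2 - A^-6; d^4 = A^8 + 4*A^4 + 6 + 4*A^-4 + A^-8.
  A^5 * (d^3) = -A^11 - 3*A^7 - 3*A^3 - A^-1
  A^3 * (5*d^2) = 5*A^7 + 10*A^3 + 5*A^-1
  A^1 * (7*d + 3*d^3) = -3*A^7 - 16*A^3 - 16*A^-1 - 3*A^-5
  A^-1 * (3 + 6*d^2 + d^4) = A^7 + 10*A^3 + 21*A^-1 + 10*A^-5 + A^-9
  A^-3 * (3*d + 2*d^3) = -2*A^3 - 9*A^-1 - 9*A^-5 - 2*A^-9
  A^-5 * (d^2) = A^-1 + 2*A^-5 + A^-9
Summing the groups: <K> = -A^11 - A^3 + A^-1
Normalise by the writhe: (-A^3)^(-w) = (-A^3)^(-5) = -A^-15, so f(A) = -A^-15 * <K> = A^-4 + A^-12 - A^-16.
Substitute A = t^(-1/4), i.e. A^e → t^(-e/4): V(t) = -t^4 + t^3 + t

Answer: -t^4 + t^3 + t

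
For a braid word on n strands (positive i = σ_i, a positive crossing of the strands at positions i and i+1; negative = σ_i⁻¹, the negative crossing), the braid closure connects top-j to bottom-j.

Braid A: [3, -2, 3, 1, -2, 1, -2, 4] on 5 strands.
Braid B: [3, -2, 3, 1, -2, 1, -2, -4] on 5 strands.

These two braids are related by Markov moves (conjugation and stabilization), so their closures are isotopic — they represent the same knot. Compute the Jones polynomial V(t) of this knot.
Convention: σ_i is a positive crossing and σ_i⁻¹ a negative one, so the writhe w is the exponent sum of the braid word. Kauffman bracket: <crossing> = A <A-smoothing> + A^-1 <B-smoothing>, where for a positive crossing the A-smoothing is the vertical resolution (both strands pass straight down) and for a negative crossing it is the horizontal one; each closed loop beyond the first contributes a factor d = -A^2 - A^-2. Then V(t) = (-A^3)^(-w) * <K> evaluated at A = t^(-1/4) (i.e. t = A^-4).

t^4 - 2*t^3 + 3*t^2 - 4*t + 4 - 3*t^-1 + 3*t^-2 - t^-3

Derivation:
Markov-equivalent braids have isotopic closures, hence identical knot invariants. Strip the Markov moves from each word to reach a common short braid β, then compute V(t) once on β.
Braid A: s3 s2^-1 s3 s1 s2^-1 s1 s2^-1 s4 on 5 strands reduces by inverse Markov moves (closure unchanged at each step):
  Destabilize: the word has the form β·s4 where s4 occurs only as the final letter (β ∈ B_4); drop it and the last strand → 4 strands.
Reduced to β = s3 s2^-1 s3 s1 s2^-1 s1 s2^-1 on 4 strands, 7 crossings.
Braid B: s3 s2^-1 s3 s1 s2^-1 s1 s2^-1 s4^-1 on 5 strands reduces by inverse Markov moves (closure unchanged at each step):
  Destabilize: the word has the form β·s4^-1 where s4^-1 occurs only as the final letter (β ∈ B_4); drop it and the last strand → 4 strands.
Reduced to β = s3 s2^-1 s3 s1 s2^-1 s1 s2^-1 on 4 strands, 7 crossings.
Both give the same β = s3 s2^-1 s3 s1 s2^-1 s1 s2^-1 on 4 strands, so one state sum suffices:
Braid: s3 s2^-1 s3 s1 s2^-1 s1 s2^-1 on 4 strands, 7 crossings.
Writhe w = (#positive) - (#negative) = 4 - 3 = 1.
Computing the Kauffman bracket via state sum. There are 2^7 = 128 states.
For each crossing: s=0 is the vertical smoothing, s=1 horizontal. Crossing k contributes A^(sign_k * (1 - 2*s_k)); loop factor d = -A^2 - A^-2.
Tabulate the states by total A-exponent and number of loops L (A-exp: L × count):
  A^7: L=5 ×1
  A^5: L=4 ×7
  A^3: L=3 ×21
  A^1: L=2 ×32, L=4 ×3
  A^-1: L=1 ×21, L=3 ×14
  A^-3: L=2 ×19, L=4 ×2
  A^-5: L=3 ×7
  A^-7: L=4 ×1
Each group contributes A^e * Σ count * d^(L-1):
Powers of d = -A^2 - A^-2: d^2 = A^4 + 2 + A^-4; d^3 = -A^6 - 3*A^2 - 3*A^-2 - A^-6; d^4 = A^8 + 4*A^4 + 6 + 4*A^-4 + A^-8.
  A^7 * (d^4) = A^15 + 4*A^11 + 6*A^7 + 4*A^3 + A^-1
  A^5 * (7*d^3) = -7*A^11 - 21*A^7 - 21*A^3 - 7*A^-1
  A^3 * (21*d^2) = 21*A^7 + 42*A^3 + 21*A^-1
  A^1 * (32*d + 3*d^3) = -3*A^7 - 41*A^3 - 41*A^-1 - 3*A^-5
  A^-1 * (21 + 14*d^2) = 14*A^3 + 49*A^-1 + 14*A^-5
  A^-3 * (19*d + 2*d^3) = -2*A^3 - 25*A^-1 - 25*A^-5 - 2*A^-9
  A^-5 * (7*d^2) = 7*A^-1 + 14*A^-5 + 7*A^-9
  A^-7 * (d^3) = -A^-1 - 3*A^-5 - 3*A^-9 - A^-13
Summing the groups: <K> = A^15 - 3*A^11 + 3*A^7 - 4*A^3 + 4*A^-1 - 3*A^-5 + 2*A^-9 - A^-13
Normalise by the writhe: (-A^3)^(-w) = (-A^3)^(-1) = -A^-3, so f(A) = -A^-3 * <K> = -A^12 + 3*A^8 - 3*A^4 + 4 - 4*A^-4 + 3*A^-8 - 2*A^-12 + A^-16.
Substitute A = t^(-1/4), i.e. A^e → t^(-e/4): V(t) = t^4 - 2*t^3 + 3*t^2 - 4*t + 4 - 3*t^-1 + 3*t^-2 - t^-3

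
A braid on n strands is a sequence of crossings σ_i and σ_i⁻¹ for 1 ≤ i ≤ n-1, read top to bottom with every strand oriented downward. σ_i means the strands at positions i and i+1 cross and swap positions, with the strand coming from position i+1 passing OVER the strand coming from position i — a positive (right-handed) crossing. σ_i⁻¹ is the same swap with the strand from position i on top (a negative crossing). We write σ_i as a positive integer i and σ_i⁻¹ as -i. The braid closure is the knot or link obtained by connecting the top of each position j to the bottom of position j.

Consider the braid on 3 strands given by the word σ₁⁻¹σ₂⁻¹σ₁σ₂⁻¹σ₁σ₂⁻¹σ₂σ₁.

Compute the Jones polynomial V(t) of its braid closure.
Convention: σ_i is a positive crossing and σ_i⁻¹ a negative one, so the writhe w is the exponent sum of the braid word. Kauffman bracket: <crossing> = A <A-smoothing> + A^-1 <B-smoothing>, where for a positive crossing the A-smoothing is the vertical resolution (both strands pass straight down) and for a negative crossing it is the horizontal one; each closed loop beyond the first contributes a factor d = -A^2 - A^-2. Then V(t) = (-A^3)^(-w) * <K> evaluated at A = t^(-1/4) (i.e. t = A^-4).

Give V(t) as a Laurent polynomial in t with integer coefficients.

The presented braid s1^-1 s2^-1 s1 s2^-1 s1 s2^-1 s2 s1 on 3 strands reduces by inverse Markov moves (closure unchanged at each step):
  Deconjugate: the word is γ·β·γ⁻¹ with γ = s1^-1 s2^-1 (prefix) and γ⁻¹ = s2 s1 (suffix); strip both.
Reduced to β = s1 s2^-1 s1 s2^-1 on 3 strands, 4 crossings.
Compute on β:
Braid: s1 s2^-1 s1 s2^-1 on 3 strands, 4 crossings.
Writhe w = (#positive) - (#negative) = 2 - 2 = 0.
State-sum expansion of <K>. There are 2^4 = 16 states.
Smooth each crossing (0=||, 1=⌣⌢); contribution A^(Σ sign_k(1-2s_k)) * d^(L-1).
  state 0000: A-exp=+0, loops=3, term = A^0 * d^2
  state 0001: A-exp=+2, loops=2, term = A^2 * d^1
  state 0010: A-exp=-2, loops=2, term = A^-2 * d^1
  state 0011: A-exp=+0, loops=1, term = A^0 * d^0
  state 0100: A-exp=+2, loops=2, term = A^2 * d^1
  state 0101: A-exp=+4, loops=3, term = A^4 * d^2
  state 0110: A-exp=+0, loops=1, term = A^0 * d^0
  state 0111: A-exp=+2, loops=2, term = A^2 * d^1
  state 1000: A-exp=-2, loops=2, term = A^-2 * d^1
  state 1001: A-exp=+0, loops=1, term = A^0 * d^0
  state 1010: A-exp=-4, loops=3, term = A^-4 * d^2
  state 1011: A-exp=-2, loops=2, term = A^-2 * d^1
  state 1100: A-exp=+0, loops=1, term = A^0 * d^0
  state 1101: A-exp=+2, loops=2, term = A^2 * d^1
  state 1110: A-exp=-2, loops=2, term = A^-2 * d^1
  state 1111: A-exp=+0, loops=1, term = A^0 * d^0
Collect the terms by A-exponent (count of states per loop number):
Powers of d = -A^2 - A^-2: d^2 = A^4 + 2 + A^-4.
  A^4 * (d^2) = A^8 + 2*A^4 + 1
  A^2 * (4*d) = -4*A^4 - 4
  A^0 * (5 + d^2) = A^4 + 7 + A^-4
  A^-2 * (4*d) = -4 - 4*A^-4
  A^-4 * (d^2) = 1 + 2*A^-4 + A^-8
Summing the groups: <K> = A^8 - A^4 + 1 - A^-4 + A^-8
Normalise by the writhe: (-A^3)^(-w) = (-A^3)^(0) = 1, so f(A) = 1 * <K> = A^8 - A^4 + 1 - A^-4 + A^-8.
Substitute A = t^(-1/4), i.e. A^e → t^(-e/4): V(t) = t^2 - t + 1 - t^-1 + t^-2

Answer: t^2 - t + 1 - t^-1 + t^-2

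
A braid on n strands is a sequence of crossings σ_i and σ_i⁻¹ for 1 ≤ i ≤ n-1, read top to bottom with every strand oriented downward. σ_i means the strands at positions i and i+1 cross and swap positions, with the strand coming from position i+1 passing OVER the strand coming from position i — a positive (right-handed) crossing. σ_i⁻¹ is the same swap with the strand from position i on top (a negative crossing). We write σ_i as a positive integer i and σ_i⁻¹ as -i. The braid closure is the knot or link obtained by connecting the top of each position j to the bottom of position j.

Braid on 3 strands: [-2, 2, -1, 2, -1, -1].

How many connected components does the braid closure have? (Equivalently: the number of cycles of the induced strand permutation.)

1

Derivation:
Track the strand permutation on 3 strands, starting from identity.
  step 1: s2^-1 swaps positions 2,3 -> [1 3 2]
  step 2: s2 swaps positions 2,3 -> [1 2 3]
  step 3: s1^-1 swaps positions 1,2 -> [2 1 3]
  step 4: s2 swaps positions 2,3 -> [2 3 1]
  step 5: s1^-1 swaps positions 1,2 -> [3 2 1]
  step 6: s1^-1 swaps positions 1,2 -> [2 3 1]
Final permutation (position -> original strand): [2 3 1]
Closure components = cycle count of this permutation = 1.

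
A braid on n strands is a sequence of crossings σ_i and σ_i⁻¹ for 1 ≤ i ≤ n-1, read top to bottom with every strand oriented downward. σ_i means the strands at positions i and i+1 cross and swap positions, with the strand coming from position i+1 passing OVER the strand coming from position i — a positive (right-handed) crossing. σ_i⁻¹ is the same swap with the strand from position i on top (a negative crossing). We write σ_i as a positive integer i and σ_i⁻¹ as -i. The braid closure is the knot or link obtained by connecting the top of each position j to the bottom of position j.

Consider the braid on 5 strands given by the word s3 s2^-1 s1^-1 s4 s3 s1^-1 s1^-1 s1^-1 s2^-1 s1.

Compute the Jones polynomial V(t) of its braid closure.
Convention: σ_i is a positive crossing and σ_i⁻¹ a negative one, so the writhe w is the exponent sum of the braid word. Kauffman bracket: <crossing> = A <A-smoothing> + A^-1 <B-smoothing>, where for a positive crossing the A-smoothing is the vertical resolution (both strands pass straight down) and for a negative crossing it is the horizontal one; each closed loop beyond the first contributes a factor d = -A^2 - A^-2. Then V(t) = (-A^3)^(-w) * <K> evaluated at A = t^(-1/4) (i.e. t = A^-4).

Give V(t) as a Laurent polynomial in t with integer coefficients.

t - 1 + 3*t^-1 - 4*t^-2 + 4*t^-3 - 4*t^-4 + 3*t^-5 - 2*t^-6 + t^-7

Derivation:
Braid: s3 s2^-1 s1^-1 s4 s3 s1^-1 s1^-1 s1^-1 s2^-1 s1 on 5 strands, 10 crossings.
Writhe w = (#positive) - (#negative) = 4 - 6 = -2.
State-sum expansion of <K>. There are 2^10 = 1024 states.
Each crossing splits two ways (0=vertical, 1=horizontal). The state's weight is A^(#A-smoothings - #B-smoothings) * d^(loops - 1).
Tabulate the states by total A-exponent and number of loops L (A-exp: L × count):
  A^10: L=7 ×1
  A^8: L=6 ×10
  A^6: L=5 ×42, L=7 ×3
  A^4: L=4 ×95, L=6 ×24, L=8 ×1
  A^2: L=3 ×124, L=5 ×76, L=7 ×10
  A^0: L=2 ×90, L=4 ×126, L=6 ×35, L=8 ×1
  A^-2: L=1 ×28, L=3 ×116, L=5 ×61, L=7 ×5
  A^-4: L=2 ×50, L=4 ×60, L=6 ×10
  A^-6: L=1 ×5, L=3 ×29, L=5 ×11
  A^-8: L=2 ×4, L=4 ×6
  A^-10: L=3 ×1
Each group contributes A^e * Σ count * d^(L-1):
Powers of d = -A^2 - A^-2: d^2 = A^4 + 2 + A^-4; d^3 = -A^6 - 3*A^2 - 3*A^-2 - A^-6; d^4 = A^8 + 4*A^4 + 6 + 4*A^-4 + A^-8; d^5 = -A^10 - 5*A^6 - 10*A^2 - 10*A^-2 - 5*A^-6 - A^-10; d^6 = A^12 + 6*A^8 + 15*A^4 + 20 + 15*A^-4 + 6*A^-8 + A^-12; d^7 = -A^14 - 7*A^10 - 21*A^6 - 35*A^2 - 35*A^-2 - 21*A^-6 - 7*A^-10 - A^-14.
  A^10 * (d^6) = A^22 + 6*A^18 + 15*A^14 + 20*A^10 + 15*A^6 + 6*A^2 + A^-2
  A^8 * (10*d^5) = -10*A^18 - 50*A^14 - 100*A^10 - 100*A^6 - 50*A^2 - 10*A^-2
  A^6 * (42*d^4 + 3*d^6) = 3*A^18 + 60*A^14 + 213*A^10 + 312*A^6 + 213*A^2 + 60*A^-2 + 3*A^-6
  A^4 * (95*d^3 + 24*d^5 + d^7) = -A^18 - 31*A^14 - 236*A^10 - 560*A^6 - 560*A^2 - 236*A^-2 - 31*A^-6 - A^-10
  A^2 * (124*d^2 + 76*d^4 + 10*d^6) = 10*A^14 + 136*A^10 + 578*A^6 + 904*A^2 + 578*A^-2 + 136*A^-6 + 10*A^-10
  A^0 * (90*d + 126*d^3 + 35*d^5 + d^7) = -A^14 - 42*A^10 - 322*A^6 - 853*A^2 - 853*A^-2 - 322*A^-6 - 42*A^-10 - A^-14
  A^-2 * (28 + 116*d^2 + 61*d^4 + 5*d^6) = 5*A^10 + 91*A^6 + 435*A^2 + 726*A^-2 + 435*A^-6 + 91*A^-10 + 5*A^-14
  A^-4 * (50*d + 60*d^3 + 10*d^5) = -10*A^6 - 110*A^2 - 330*A^-2 - 330*A^-6 - 110*A^-10 - 10*A^-14
  A^-6 * (5 + 29*d^2 + 11*d^4) = 11*A^2 + 73*A^-2 + 129*A^-6 + 73*A^-10 + 11*A^-14
  A^-8 * (4*d + 6*d^3) = -6*A^-2 - 22*A^-6 - 22*A^-10 - 6*A^-14
  A^-10 * (d^2) = A^-6 + 2*A^-10 + A^-14
Summing the groups: <K> = A^22 - 2*A^18 + 3*A^14 - 4*A^10 + 4*A^6 - 4*A^2 + 3*A^-2 - A^-6 + A^-10
Normalise by the writhe: (-A^3)^(-w) = (-A^3)^(2) = A^6, so f(A) = A^6 * <K> = A^28 - 2*A^24 + 3*A^20 - 4*A^16 + 4*A^12 - 4*A^8 + 3*A^4 - 1 + A^-4.
Substitute A = t^(-1/4), i.e. A^e → t^(-e/4): V(t) = t - 1 + 3*t^-1 - 4*t^-2 + 4*t^-3 - 4*t^-4 + 3*t^-5 - 2*t^-6 + t^-7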